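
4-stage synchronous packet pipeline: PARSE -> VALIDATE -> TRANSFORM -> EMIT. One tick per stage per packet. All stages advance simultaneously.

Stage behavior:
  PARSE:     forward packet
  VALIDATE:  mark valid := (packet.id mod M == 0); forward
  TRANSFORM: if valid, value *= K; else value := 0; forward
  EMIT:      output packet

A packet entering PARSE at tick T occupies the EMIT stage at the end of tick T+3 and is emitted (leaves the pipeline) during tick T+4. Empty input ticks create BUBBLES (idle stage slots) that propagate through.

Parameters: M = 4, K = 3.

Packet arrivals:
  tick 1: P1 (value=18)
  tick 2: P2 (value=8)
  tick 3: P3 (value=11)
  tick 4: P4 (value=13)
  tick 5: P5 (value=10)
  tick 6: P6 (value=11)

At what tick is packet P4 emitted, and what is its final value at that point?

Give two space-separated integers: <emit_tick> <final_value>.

Answer: 8 39

Derivation:
Tick 1: [PARSE:P1(v=18,ok=F), VALIDATE:-, TRANSFORM:-, EMIT:-] out:-; in:P1
Tick 2: [PARSE:P2(v=8,ok=F), VALIDATE:P1(v=18,ok=F), TRANSFORM:-, EMIT:-] out:-; in:P2
Tick 3: [PARSE:P3(v=11,ok=F), VALIDATE:P2(v=8,ok=F), TRANSFORM:P1(v=0,ok=F), EMIT:-] out:-; in:P3
Tick 4: [PARSE:P4(v=13,ok=F), VALIDATE:P3(v=11,ok=F), TRANSFORM:P2(v=0,ok=F), EMIT:P1(v=0,ok=F)] out:-; in:P4
Tick 5: [PARSE:P5(v=10,ok=F), VALIDATE:P4(v=13,ok=T), TRANSFORM:P3(v=0,ok=F), EMIT:P2(v=0,ok=F)] out:P1(v=0); in:P5
Tick 6: [PARSE:P6(v=11,ok=F), VALIDATE:P5(v=10,ok=F), TRANSFORM:P4(v=39,ok=T), EMIT:P3(v=0,ok=F)] out:P2(v=0); in:P6
Tick 7: [PARSE:-, VALIDATE:P6(v=11,ok=F), TRANSFORM:P5(v=0,ok=F), EMIT:P4(v=39,ok=T)] out:P3(v=0); in:-
Tick 8: [PARSE:-, VALIDATE:-, TRANSFORM:P6(v=0,ok=F), EMIT:P5(v=0,ok=F)] out:P4(v=39); in:-
Tick 9: [PARSE:-, VALIDATE:-, TRANSFORM:-, EMIT:P6(v=0,ok=F)] out:P5(v=0); in:-
Tick 10: [PARSE:-, VALIDATE:-, TRANSFORM:-, EMIT:-] out:P6(v=0); in:-
P4: arrives tick 4, valid=True (id=4, id%4=0), emit tick 8, final value 39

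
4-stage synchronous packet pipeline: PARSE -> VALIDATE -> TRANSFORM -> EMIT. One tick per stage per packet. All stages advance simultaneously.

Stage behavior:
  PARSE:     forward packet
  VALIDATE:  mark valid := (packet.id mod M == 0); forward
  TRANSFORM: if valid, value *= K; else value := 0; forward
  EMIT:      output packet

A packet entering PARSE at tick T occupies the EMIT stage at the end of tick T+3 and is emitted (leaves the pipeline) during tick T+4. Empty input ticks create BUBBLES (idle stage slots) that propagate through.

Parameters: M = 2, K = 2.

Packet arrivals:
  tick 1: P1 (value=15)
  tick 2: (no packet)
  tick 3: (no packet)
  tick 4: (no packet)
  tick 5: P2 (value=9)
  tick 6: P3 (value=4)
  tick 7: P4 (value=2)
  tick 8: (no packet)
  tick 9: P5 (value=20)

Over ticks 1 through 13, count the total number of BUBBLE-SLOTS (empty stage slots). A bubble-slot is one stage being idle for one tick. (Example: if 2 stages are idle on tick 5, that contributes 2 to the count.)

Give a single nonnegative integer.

Answer: 32

Derivation:
Tick 1: [PARSE:P1(v=15,ok=F), VALIDATE:-, TRANSFORM:-, EMIT:-] out:-; bubbles=3
Tick 2: [PARSE:-, VALIDATE:P1(v=15,ok=F), TRANSFORM:-, EMIT:-] out:-; bubbles=3
Tick 3: [PARSE:-, VALIDATE:-, TRANSFORM:P1(v=0,ok=F), EMIT:-] out:-; bubbles=3
Tick 4: [PARSE:-, VALIDATE:-, TRANSFORM:-, EMIT:P1(v=0,ok=F)] out:-; bubbles=3
Tick 5: [PARSE:P2(v=9,ok=F), VALIDATE:-, TRANSFORM:-, EMIT:-] out:P1(v=0); bubbles=3
Tick 6: [PARSE:P3(v=4,ok=F), VALIDATE:P2(v=9,ok=T), TRANSFORM:-, EMIT:-] out:-; bubbles=2
Tick 7: [PARSE:P4(v=2,ok=F), VALIDATE:P3(v=4,ok=F), TRANSFORM:P2(v=18,ok=T), EMIT:-] out:-; bubbles=1
Tick 8: [PARSE:-, VALIDATE:P4(v=2,ok=T), TRANSFORM:P3(v=0,ok=F), EMIT:P2(v=18,ok=T)] out:-; bubbles=1
Tick 9: [PARSE:P5(v=20,ok=F), VALIDATE:-, TRANSFORM:P4(v=4,ok=T), EMIT:P3(v=0,ok=F)] out:P2(v=18); bubbles=1
Tick 10: [PARSE:-, VALIDATE:P5(v=20,ok=F), TRANSFORM:-, EMIT:P4(v=4,ok=T)] out:P3(v=0); bubbles=2
Tick 11: [PARSE:-, VALIDATE:-, TRANSFORM:P5(v=0,ok=F), EMIT:-] out:P4(v=4); bubbles=3
Tick 12: [PARSE:-, VALIDATE:-, TRANSFORM:-, EMIT:P5(v=0,ok=F)] out:-; bubbles=3
Tick 13: [PARSE:-, VALIDATE:-, TRANSFORM:-, EMIT:-] out:P5(v=0); bubbles=4
Total bubble-slots: 32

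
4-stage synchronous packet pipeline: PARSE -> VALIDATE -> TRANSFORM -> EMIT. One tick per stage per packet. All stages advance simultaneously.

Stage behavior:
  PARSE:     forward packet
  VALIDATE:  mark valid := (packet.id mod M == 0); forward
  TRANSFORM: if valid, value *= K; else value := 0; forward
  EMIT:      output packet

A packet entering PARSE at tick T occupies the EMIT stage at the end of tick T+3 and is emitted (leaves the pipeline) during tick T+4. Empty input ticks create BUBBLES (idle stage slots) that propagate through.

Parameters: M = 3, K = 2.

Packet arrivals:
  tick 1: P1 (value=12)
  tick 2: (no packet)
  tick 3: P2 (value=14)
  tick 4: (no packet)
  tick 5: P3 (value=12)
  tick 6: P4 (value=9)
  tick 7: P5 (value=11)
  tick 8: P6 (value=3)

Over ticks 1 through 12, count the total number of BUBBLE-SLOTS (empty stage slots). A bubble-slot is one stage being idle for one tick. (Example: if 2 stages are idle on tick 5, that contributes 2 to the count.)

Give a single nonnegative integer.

Tick 1: [PARSE:P1(v=12,ok=F), VALIDATE:-, TRANSFORM:-, EMIT:-] out:-; bubbles=3
Tick 2: [PARSE:-, VALIDATE:P1(v=12,ok=F), TRANSFORM:-, EMIT:-] out:-; bubbles=3
Tick 3: [PARSE:P2(v=14,ok=F), VALIDATE:-, TRANSFORM:P1(v=0,ok=F), EMIT:-] out:-; bubbles=2
Tick 4: [PARSE:-, VALIDATE:P2(v=14,ok=F), TRANSFORM:-, EMIT:P1(v=0,ok=F)] out:-; bubbles=2
Tick 5: [PARSE:P3(v=12,ok=F), VALIDATE:-, TRANSFORM:P2(v=0,ok=F), EMIT:-] out:P1(v=0); bubbles=2
Tick 6: [PARSE:P4(v=9,ok=F), VALIDATE:P3(v=12,ok=T), TRANSFORM:-, EMIT:P2(v=0,ok=F)] out:-; bubbles=1
Tick 7: [PARSE:P5(v=11,ok=F), VALIDATE:P4(v=9,ok=F), TRANSFORM:P3(v=24,ok=T), EMIT:-] out:P2(v=0); bubbles=1
Tick 8: [PARSE:P6(v=3,ok=F), VALIDATE:P5(v=11,ok=F), TRANSFORM:P4(v=0,ok=F), EMIT:P3(v=24,ok=T)] out:-; bubbles=0
Tick 9: [PARSE:-, VALIDATE:P6(v=3,ok=T), TRANSFORM:P5(v=0,ok=F), EMIT:P4(v=0,ok=F)] out:P3(v=24); bubbles=1
Tick 10: [PARSE:-, VALIDATE:-, TRANSFORM:P6(v=6,ok=T), EMIT:P5(v=0,ok=F)] out:P4(v=0); bubbles=2
Tick 11: [PARSE:-, VALIDATE:-, TRANSFORM:-, EMIT:P6(v=6,ok=T)] out:P5(v=0); bubbles=3
Tick 12: [PARSE:-, VALIDATE:-, TRANSFORM:-, EMIT:-] out:P6(v=6); bubbles=4
Total bubble-slots: 24

Answer: 24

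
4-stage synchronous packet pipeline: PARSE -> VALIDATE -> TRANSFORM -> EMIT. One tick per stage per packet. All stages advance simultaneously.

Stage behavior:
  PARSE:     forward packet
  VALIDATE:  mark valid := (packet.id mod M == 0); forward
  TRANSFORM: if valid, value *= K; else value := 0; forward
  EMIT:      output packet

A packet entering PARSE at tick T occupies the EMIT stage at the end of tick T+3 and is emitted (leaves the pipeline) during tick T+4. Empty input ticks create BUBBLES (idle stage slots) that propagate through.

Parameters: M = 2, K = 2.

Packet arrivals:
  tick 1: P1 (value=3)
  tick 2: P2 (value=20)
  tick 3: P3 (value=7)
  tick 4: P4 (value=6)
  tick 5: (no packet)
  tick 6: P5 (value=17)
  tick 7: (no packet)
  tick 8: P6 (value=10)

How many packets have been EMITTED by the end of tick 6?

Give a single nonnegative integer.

Tick 1: [PARSE:P1(v=3,ok=F), VALIDATE:-, TRANSFORM:-, EMIT:-] out:-; in:P1
Tick 2: [PARSE:P2(v=20,ok=F), VALIDATE:P1(v=3,ok=F), TRANSFORM:-, EMIT:-] out:-; in:P2
Tick 3: [PARSE:P3(v=7,ok=F), VALIDATE:P2(v=20,ok=T), TRANSFORM:P1(v=0,ok=F), EMIT:-] out:-; in:P3
Tick 4: [PARSE:P4(v=6,ok=F), VALIDATE:P3(v=7,ok=F), TRANSFORM:P2(v=40,ok=T), EMIT:P1(v=0,ok=F)] out:-; in:P4
Tick 5: [PARSE:-, VALIDATE:P4(v=6,ok=T), TRANSFORM:P3(v=0,ok=F), EMIT:P2(v=40,ok=T)] out:P1(v=0); in:-
Tick 6: [PARSE:P5(v=17,ok=F), VALIDATE:-, TRANSFORM:P4(v=12,ok=T), EMIT:P3(v=0,ok=F)] out:P2(v=40); in:P5
Emitted by tick 6: ['P1', 'P2']

Answer: 2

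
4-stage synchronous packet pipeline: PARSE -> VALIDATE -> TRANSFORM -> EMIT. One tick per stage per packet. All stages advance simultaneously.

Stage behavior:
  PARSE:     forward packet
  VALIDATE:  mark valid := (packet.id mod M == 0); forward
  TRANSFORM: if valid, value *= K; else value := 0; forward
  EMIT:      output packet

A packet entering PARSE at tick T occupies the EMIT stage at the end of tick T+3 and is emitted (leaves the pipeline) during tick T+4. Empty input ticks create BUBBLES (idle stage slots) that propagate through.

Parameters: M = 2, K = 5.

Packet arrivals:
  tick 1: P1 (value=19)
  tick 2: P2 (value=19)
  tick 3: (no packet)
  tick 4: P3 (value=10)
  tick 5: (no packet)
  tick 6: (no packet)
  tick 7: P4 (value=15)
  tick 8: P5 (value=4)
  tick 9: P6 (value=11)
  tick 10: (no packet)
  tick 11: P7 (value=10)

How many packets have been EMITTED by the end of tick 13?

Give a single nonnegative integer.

Tick 1: [PARSE:P1(v=19,ok=F), VALIDATE:-, TRANSFORM:-, EMIT:-] out:-; in:P1
Tick 2: [PARSE:P2(v=19,ok=F), VALIDATE:P1(v=19,ok=F), TRANSFORM:-, EMIT:-] out:-; in:P2
Tick 3: [PARSE:-, VALIDATE:P2(v=19,ok=T), TRANSFORM:P1(v=0,ok=F), EMIT:-] out:-; in:-
Tick 4: [PARSE:P3(v=10,ok=F), VALIDATE:-, TRANSFORM:P2(v=95,ok=T), EMIT:P1(v=0,ok=F)] out:-; in:P3
Tick 5: [PARSE:-, VALIDATE:P3(v=10,ok=F), TRANSFORM:-, EMIT:P2(v=95,ok=T)] out:P1(v=0); in:-
Tick 6: [PARSE:-, VALIDATE:-, TRANSFORM:P3(v=0,ok=F), EMIT:-] out:P2(v=95); in:-
Tick 7: [PARSE:P4(v=15,ok=F), VALIDATE:-, TRANSFORM:-, EMIT:P3(v=0,ok=F)] out:-; in:P4
Tick 8: [PARSE:P5(v=4,ok=F), VALIDATE:P4(v=15,ok=T), TRANSFORM:-, EMIT:-] out:P3(v=0); in:P5
Tick 9: [PARSE:P6(v=11,ok=F), VALIDATE:P5(v=4,ok=F), TRANSFORM:P4(v=75,ok=T), EMIT:-] out:-; in:P6
Tick 10: [PARSE:-, VALIDATE:P6(v=11,ok=T), TRANSFORM:P5(v=0,ok=F), EMIT:P4(v=75,ok=T)] out:-; in:-
Tick 11: [PARSE:P7(v=10,ok=F), VALIDATE:-, TRANSFORM:P6(v=55,ok=T), EMIT:P5(v=0,ok=F)] out:P4(v=75); in:P7
Tick 12: [PARSE:-, VALIDATE:P7(v=10,ok=F), TRANSFORM:-, EMIT:P6(v=55,ok=T)] out:P5(v=0); in:-
Tick 13: [PARSE:-, VALIDATE:-, TRANSFORM:P7(v=0,ok=F), EMIT:-] out:P6(v=55); in:-
Emitted by tick 13: ['P1', 'P2', 'P3', 'P4', 'P5', 'P6']

Answer: 6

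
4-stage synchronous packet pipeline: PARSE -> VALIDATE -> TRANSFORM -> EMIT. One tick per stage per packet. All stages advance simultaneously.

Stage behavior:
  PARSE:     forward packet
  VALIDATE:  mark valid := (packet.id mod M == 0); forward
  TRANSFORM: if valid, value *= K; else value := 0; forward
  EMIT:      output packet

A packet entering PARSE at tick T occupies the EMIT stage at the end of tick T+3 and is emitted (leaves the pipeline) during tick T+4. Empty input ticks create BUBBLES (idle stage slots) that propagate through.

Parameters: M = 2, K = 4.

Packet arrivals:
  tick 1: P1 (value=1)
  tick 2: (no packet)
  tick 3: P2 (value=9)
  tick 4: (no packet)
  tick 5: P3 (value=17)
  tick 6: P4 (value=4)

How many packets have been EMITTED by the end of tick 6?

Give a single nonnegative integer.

Answer: 1

Derivation:
Tick 1: [PARSE:P1(v=1,ok=F), VALIDATE:-, TRANSFORM:-, EMIT:-] out:-; in:P1
Tick 2: [PARSE:-, VALIDATE:P1(v=1,ok=F), TRANSFORM:-, EMIT:-] out:-; in:-
Tick 3: [PARSE:P2(v=9,ok=F), VALIDATE:-, TRANSFORM:P1(v=0,ok=F), EMIT:-] out:-; in:P2
Tick 4: [PARSE:-, VALIDATE:P2(v=9,ok=T), TRANSFORM:-, EMIT:P1(v=0,ok=F)] out:-; in:-
Tick 5: [PARSE:P3(v=17,ok=F), VALIDATE:-, TRANSFORM:P2(v=36,ok=T), EMIT:-] out:P1(v=0); in:P3
Tick 6: [PARSE:P4(v=4,ok=F), VALIDATE:P3(v=17,ok=F), TRANSFORM:-, EMIT:P2(v=36,ok=T)] out:-; in:P4
Emitted by tick 6: ['P1']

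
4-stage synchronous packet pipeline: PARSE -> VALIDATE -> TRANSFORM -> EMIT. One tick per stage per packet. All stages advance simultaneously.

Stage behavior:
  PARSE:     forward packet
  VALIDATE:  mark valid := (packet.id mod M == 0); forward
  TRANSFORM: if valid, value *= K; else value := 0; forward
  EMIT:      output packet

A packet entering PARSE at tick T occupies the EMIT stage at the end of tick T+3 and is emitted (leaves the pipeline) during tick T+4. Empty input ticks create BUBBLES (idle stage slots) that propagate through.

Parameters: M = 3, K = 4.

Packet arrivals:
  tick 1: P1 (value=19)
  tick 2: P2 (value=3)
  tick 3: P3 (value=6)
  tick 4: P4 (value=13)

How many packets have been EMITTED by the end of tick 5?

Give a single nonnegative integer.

Tick 1: [PARSE:P1(v=19,ok=F), VALIDATE:-, TRANSFORM:-, EMIT:-] out:-; in:P1
Tick 2: [PARSE:P2(v=3,ok=F), VALIDATE:P1(v=19,ok=F), TRANSFORM:-, EMIT:-] out:-; in:P2
Tick 3: [PARSE:P3(v=6,ok=F), VALIDATE:P2(v=3,ok=F), TRANSFORM:P1(v=0,ok=F), EMIT:-] out:-; in:P3
Tick 4: [PARSE:P4(v=13,ok=F), VALIDATE:P3(v=6,ok=T), TRANSFORM:P2(v=0,ok=F), EMIT:P1(v=0,ok=F)] out:-; in:P4
Tick 5: [PARSE:-, VALIDATE:P4(v=13,ok=F), TRANSFORM:P3(v=24,ok=T), EMIT:P2(v=0,ok=F)] out:P1(v=0); in:-
Emitted by tick 5: ['P1']

Answer: 1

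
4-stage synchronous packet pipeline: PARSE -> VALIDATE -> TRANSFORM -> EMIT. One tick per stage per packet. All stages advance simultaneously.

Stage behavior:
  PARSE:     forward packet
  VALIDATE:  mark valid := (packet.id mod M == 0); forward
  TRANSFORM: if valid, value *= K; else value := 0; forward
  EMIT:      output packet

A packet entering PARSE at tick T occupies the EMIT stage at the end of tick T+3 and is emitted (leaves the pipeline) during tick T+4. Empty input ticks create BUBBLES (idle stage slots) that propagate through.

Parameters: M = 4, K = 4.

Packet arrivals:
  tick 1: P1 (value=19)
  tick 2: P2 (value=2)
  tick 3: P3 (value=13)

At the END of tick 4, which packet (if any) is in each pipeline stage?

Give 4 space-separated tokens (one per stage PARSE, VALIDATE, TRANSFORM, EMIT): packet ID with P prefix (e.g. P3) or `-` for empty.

Tick 1: [PARSE:P1(v=19,ok=F), VALIDATE:-, TRANSFORM:-, EMIT:-] out:-; in:P1
Tick 2: [PARSE:P2(v=2,ok=F), VALIDATE:P1(v=19,ok=F), TRANSFORM:-, EMIT:-] out:-; in:P2
Tick 3: [PARSE:P3(v=13,ok=F), VALIDATE:P2(v=2,ok=F), TRANSFORM:P1(v=0,ok=F), EMIT:-] out:-; in:P3
Tick 4: [PARSE:-, VALIDATE:P3(v=13,ok=F), TRANSFORM:P2(v=0,ok=F), EMIT:P1(v=0,ok=F)] out:-; in:-
At end of tick 4: ['-', 'P3', 'P2', 'P1']

Answer: - P3 P2 P1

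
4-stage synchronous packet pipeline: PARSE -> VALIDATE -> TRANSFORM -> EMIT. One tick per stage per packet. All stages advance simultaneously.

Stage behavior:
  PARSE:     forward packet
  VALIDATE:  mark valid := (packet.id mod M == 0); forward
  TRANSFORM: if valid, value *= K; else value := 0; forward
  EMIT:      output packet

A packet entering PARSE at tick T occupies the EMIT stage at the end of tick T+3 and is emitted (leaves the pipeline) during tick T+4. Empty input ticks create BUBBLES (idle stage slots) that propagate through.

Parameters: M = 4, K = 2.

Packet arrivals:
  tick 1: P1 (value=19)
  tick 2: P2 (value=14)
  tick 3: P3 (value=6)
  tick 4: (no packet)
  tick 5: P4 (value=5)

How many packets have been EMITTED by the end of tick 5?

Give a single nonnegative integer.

Answer: 1

Derivation:
Tick 1: [PARSE:P1(v=19,ok=F), VALIDATE:-, TRANSFORM:-, EMIT:-] out:-; in:P1
Tick 2: [PARSE:P2(v=14,ok=F), VALIDATE:P1(v=19,ok=F), TRANSFORM:-, EMIT:-] out:-; in:P2
Tick 3: [PARSE:P3(v=6,ok=F), VALIDATE:P2(v=14,ok=F), TRANSFORM:P1(v=0,ok=F), EMIT:-] out:-; in:P3
Tick 4: [PARSE:-, VALIDATE:P3(v=6,ok=F), TRANSFORM:P2(v=0,ok=F), EMIT:P1(v=0,ok=F)] out:-; in:-
Tick 5: [PARSE:P4(v=5,ok=F), VALIDATE:-, TRANSFORM:P3(v=0,ok=F), EMIT:P2(v=0,ok=F)] out:P1(v=0); in:P4
Emitted by tick 5: ['P1']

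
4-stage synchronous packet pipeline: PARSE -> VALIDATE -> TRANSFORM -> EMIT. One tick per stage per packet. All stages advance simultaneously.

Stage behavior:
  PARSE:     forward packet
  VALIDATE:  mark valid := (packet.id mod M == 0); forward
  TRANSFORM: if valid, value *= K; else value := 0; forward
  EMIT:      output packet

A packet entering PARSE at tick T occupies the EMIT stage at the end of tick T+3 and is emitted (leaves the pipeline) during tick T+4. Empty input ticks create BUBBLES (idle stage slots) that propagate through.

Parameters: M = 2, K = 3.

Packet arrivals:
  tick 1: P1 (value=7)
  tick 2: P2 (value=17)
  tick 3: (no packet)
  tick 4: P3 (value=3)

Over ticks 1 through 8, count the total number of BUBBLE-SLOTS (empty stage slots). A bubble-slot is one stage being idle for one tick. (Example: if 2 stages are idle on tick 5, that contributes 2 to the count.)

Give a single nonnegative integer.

Tick 1: [PARSE:P1(v=7,ok=F), VALIDATE:-, TRANSFORM:-, EMIT:-] out:-; bubbles=3
Tick 2: [PARSE:P2(v=17,ok=F), VALIDATE:P1(v=7,ok=F), TRANSFORM:-, EMIT:-] out:-; bubbles=2
Tick 3: [PARSE:-, VALIDATE:P2(v=17,ok=T), TRANSFORM:P1(v=0,ok=F), EMIT:-] out:-; bubbles=2
Tick 4: [PARSE:P3(v=3,ok=F), VALIDATE:-, TRANSFORM:P2(v=51,ok=T), EMIT:P1(v=0,ok=F)] out:-; bubbles=1
Tick 5: [PARSE:-, VALIDATE:P3(v=3,ok=F), TRANSFORM:-, EMIT:P2(v=51,ok=T)] out:P1(v=0); bubbles=2
Tick 6: [PARSE:-, VALIDATE:-, TRANSFORM:P3(v=0,ok=F), EMIT:-] out:P2(v=51); bubbles=3
Tick 7: [PARSE:-, VALIDATE:-, TRANSFORM:-, EMIT:P3(v=0,ok=F)] out:-; bubbles=3
Tick 8: [PARSE:-, VALIDATE:-, TRANSFORM:-, EMIT:-] out:P3(v=0); bubbles=4
Total bubble-slots: 20

Answer: 20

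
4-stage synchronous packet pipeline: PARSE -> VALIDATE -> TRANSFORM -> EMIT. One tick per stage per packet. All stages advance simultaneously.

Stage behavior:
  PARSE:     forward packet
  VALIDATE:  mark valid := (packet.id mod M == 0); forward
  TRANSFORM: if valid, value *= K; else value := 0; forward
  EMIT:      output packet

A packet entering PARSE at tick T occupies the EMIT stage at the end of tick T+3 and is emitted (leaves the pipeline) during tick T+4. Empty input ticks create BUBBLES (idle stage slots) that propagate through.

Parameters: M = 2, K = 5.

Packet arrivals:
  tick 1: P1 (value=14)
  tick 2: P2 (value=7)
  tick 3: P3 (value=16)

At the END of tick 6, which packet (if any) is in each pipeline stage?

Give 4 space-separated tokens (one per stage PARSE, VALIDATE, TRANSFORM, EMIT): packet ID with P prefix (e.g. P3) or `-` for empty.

Answer: - - - P3

Derivation:
Tick 1: [PARSE:P1(v=14,ok=F), VALIDATE:-, TRANSFORM:-, EMIT:-] out:-; in:P1
Tick 2: [PARSE:P2(v=7,ok=F), VALIDATE:P1(v=14,ok=F), TRANSFORM:-, EMIT:-] out:-; in:P2
Tick 3: [PARSE:P3(v=16,ok=F), VALIDATE:P2(v=7,ok=T), TRANSFORM:P1(v=0,ok=F), EMIT:-] out:-; in:P3
Tick 4: [PARSE:-, VALIDATE:P3(v=16,ok=F), TRANSFORM:P2(v=35,ok=T), EMIT:P1(v=0,ok=F)] out:-; in:-
Tick 5: [PARSE:-, VALIDATE:-, TRANSFORM:P3(v=0,ok=F), EMIT:P2(v=35,ok=T)] out:P1(v=0); in:-
Tick 6: [PARSE:-, VALIDATE:-, TRANSFORM:-, EMIT:P3(v=0,ok=F)] out:P2(v=35); in:-
At end of tick 6: ['-', '-', '-', 'P3']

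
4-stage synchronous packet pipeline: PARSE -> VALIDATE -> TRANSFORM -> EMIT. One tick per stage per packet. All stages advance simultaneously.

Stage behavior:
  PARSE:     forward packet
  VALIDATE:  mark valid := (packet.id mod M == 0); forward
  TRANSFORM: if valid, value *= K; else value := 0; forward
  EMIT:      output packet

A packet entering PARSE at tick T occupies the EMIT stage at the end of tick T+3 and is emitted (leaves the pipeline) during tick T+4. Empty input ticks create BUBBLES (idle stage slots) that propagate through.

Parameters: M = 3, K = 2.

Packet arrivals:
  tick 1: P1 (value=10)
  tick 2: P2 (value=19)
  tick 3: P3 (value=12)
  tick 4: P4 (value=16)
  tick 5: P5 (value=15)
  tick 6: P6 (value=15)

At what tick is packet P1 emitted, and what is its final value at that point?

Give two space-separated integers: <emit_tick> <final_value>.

Answer: 5 0

Derivation:
Tick 1: [PARSE:P1(v=10,ok=F), VALIDATE:-, TRANSFORM:-, EMIT:-] out:-; in:P1
Tick 2: [PARSE:P2(v=19,ok=F), VALIDATE:P1(v=10,ok=F), TRANSFORM:-, EMIT:-] out:-; in:P2
Tick 3: [PARSE:P3(v=12,ok=F), VALIDATE:P2(v=19,ok=F), TRANSFORM:P1(v=0,ok=F), EMIT:-] out:-; in:P3
Tick 4: [PARSE:P4(v=16,ok=F), VALIDATE:P3(v=12,ok=T), TRANSFORM:P2(v=0,ok=F), EMIT:P1(v=0,ok=F)] out:-; in:P4
Tick 5: [PARSE:P5(v=15,ok=F), VALIDATE:P4(v=16,ok=F), TRANSFORM:P3(v=24,ok=T), EMIT:P2(v=0,ok=F)] out:P1(v=0); in:P5
Tick 6: [PARSE:P6(v=15,ok=F), VALIDATE:P5(v=15,ok=F), TRANSFORM:P4(v=0,ok=F), EMIT:P3(v=24,ok=T)] out:P2(v=0); in:P6
Tick 7: [PARSE:-, VALIDATE:P6(v=15,ok=T), TRANSFORM:P5(v=0,ok=F), EMIT:P4(v=0,ok=F)] out:P3(v=24); in:-
Tick 8: [PARSE:-, VALIDATE:-, TRANSFORM:P6(v=30,ok=T), EMIT:P5(v=0,ok=F)] out:P4(v=0); in:-
Tick 9: [PARSE:-, VALIDATE:-, TRANSFORM:-, EMIT:P6(v=30,ok=T)] out:P5(v=0); in:-
Tick 10: [PARSE:-, VALIDATE:-, TRANSFORM:-, EMIT:-] out:P6(v=30); in:-
P1: arrives tick 1, valid=False (id=1, id%3=1), emit tick 5, final value 0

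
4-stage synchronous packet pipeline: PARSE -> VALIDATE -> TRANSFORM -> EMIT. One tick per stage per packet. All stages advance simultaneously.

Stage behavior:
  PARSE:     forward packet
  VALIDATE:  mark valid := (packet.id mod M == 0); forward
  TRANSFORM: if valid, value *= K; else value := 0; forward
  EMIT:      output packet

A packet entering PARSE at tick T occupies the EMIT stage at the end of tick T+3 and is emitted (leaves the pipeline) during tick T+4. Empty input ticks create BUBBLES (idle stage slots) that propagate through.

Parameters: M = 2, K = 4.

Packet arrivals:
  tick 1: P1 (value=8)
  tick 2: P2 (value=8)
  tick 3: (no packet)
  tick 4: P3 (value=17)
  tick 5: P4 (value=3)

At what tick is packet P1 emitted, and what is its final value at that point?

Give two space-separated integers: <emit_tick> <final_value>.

Answer: 5 0

Derivation:
Tick 1: [PARSE:P1(v=8,ok=F), VALIDATE:-, TRANSFORM:-, EMIT:-] out:-; in:P1
Tick 2: [PARSE:P2(v=8,ok=F), VALIDATE:P1(v=8,ok=F), TRANSFORM:-, EMIT:-] out:-; in:P2
Tick 3: [PARSE:-, VALIDATE:P2(v=8,ok=T), TRANSFORM:P1(v=0,ok=F), EMIT:-] out:-; in:-
Tick 4: [PARSE:P3(v=17,ok=F), VALIDATE:-, TRANSFORM:P2(v=32,ok=T), EMIT:P1(v=0,ok=F)] out:-; in:P3
Tick 5: [PARSE:P4(v=3,ok=F), VALIDATE:P3(v=17,ok=F), TRANSFORM:-, EMIT:P2(v=32,ok=T)] out:P1(v=0); in:P4
Tick 6: [PARSE:-, VALIDATE:P4(v=3,ok=T), TRANSFORM:P3(v=0,ok=F), EMIT:-] out:P2(v=32); in:-
Tick 7: [PARSE:-, VALIDATE:-, TRANSFORM:P4(v=12,ok=T), EMIT:P3(v=0,ok=F)] out:-; in:-
Tick 8: [PARSE:-, VALIDATE:-, TRANSFORM:-, EMIT:P4(v=12,ok=T)] out:P3(v=0); in:-
Tick 9: [PARSE:-, VALIDATE:-, TRANSFORM:-, EMIT:-] out:P4(v=12); in:-
P1: arrives tick 1, valid=False (id=1, id%2=1), emit tick 5, final value 0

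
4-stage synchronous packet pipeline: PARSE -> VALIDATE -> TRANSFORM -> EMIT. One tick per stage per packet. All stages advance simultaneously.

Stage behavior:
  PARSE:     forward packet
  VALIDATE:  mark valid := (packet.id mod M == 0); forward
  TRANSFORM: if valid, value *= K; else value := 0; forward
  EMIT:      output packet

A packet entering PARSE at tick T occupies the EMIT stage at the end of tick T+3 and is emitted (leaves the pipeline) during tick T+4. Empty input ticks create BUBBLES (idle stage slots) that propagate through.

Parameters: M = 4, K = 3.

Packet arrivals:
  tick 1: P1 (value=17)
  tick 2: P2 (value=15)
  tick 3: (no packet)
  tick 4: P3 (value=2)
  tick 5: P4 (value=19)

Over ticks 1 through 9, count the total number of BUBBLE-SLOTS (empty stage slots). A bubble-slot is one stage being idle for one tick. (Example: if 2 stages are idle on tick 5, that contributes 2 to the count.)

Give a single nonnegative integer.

Answer: 20

Derivation:
Tick 1: [PARSE:P1(v=17,ok=F), VALIDATE:-, TRANSFORM:-, EMIT:-] out:-; bubbles=3
Tick 2: [PARSE:P2(v=15,ok=F), VALIDATE:P1(v=17,ok=F), TRANSFORM:-, EMIT:-] out:-; bubbles=2
Tick 3: [PARSE:-, VALIDATE:P2(v=15,ok=F), TRANSFORM:P1(v=0,ok=F), EMIT:-] out:-; bubbles=2
Tick 4: [PARSE:P3(v=2,ok=F), VALIDATE:-, TRANSFORM:P2(v=0,ok=F), EMIT:P1(v=0,ok=F)] out:-; bubbles=1
Tick 5: [PARSE:P4(v=19,ok=F), VALIDATE:P3(v=2,ok=F), TRANSFORM:-, EMIT:P2(v=0,ok=F)] out:P1(v=0); bubbles=1
Tick 6: [PARSE:-, VALIDATE:P4(v=19,ok=T), TRANSFORM:P3(v=0,ok=F), EMIT:-] out:P2(v=0); bubbles=2
Tick 7: [PARSE:-, VALIDATE:-, TRANSFORM:P4(v=57,ok=T), EMIT:P3(v=0,ok=F)] out:-; bubbles=2
Tick 8: [PARSE:-, VALIDATE:-, TRANSFORM:-, EMIT:P4(v=57,ok=T)] out:P3(v=0); bubbles=3
Tick 9: [PARSE:-, VALIDATE:-, TRANSFORM:-, EMIT:-] out:P4(v=57); bubbles=4
Total bubble-slots: 20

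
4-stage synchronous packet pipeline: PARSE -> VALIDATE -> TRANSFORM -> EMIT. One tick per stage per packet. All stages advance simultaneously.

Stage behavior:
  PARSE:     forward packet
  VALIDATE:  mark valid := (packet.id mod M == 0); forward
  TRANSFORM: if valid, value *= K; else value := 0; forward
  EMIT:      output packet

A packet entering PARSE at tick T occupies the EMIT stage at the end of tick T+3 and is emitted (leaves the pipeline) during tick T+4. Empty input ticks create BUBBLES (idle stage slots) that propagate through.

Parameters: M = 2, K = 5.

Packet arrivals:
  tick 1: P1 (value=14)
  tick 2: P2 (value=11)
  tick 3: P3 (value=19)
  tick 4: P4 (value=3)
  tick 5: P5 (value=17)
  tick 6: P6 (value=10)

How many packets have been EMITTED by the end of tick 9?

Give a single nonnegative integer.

Answer: 5

Derivation:
Tick 1: [PARSE:P1(v=14,ok=F), VALIDATE:-, TRANSFORM:-, EMIT:-] out:-; in:P1
Tick 2: [PARSE:P2(v=11,ok=F), VALIDATE:P1(v=14,ok=F), TRANSFORM:-, EMIT:-] out:-; in:P2
Tick 3: [PARSE:P3(v=19,ok=F), VALIDATE:P2(v=11,ok=T), TRANSFORM:P1(v=0,ok=F), EMIT:-] out:-; in:P3
Tick 4: [PARSE:P4(v=3,ok=F), VALIDATE:P3(v=19,ok=F), TRANSFORM:P2(v=55,ok=T), EMIT:P1(v=0,ok=F)] out:-; in:P4
Tick 5: [PARSE:P5(v=17,ok=F), VALIDATE:P4(v=3,ok=T), TRANSFORM:P3(v=0,ok=F), EMIT:P2(v=55,ok=T)] out:P1(v=0); in:P5
Tick 6: [PARSE:P6(v=10,ok=F), VALIDATE:P5(v=17,ok=F), TRANSFORM:P4(v=15,ok=T), EMIT:P3(v=0,ok=F)] out:P2(v=55); in:P6
Tick 7: [PARSE:-, VALIDATE:P6(v=10,ok=T), TRANSFORM:P5(v=0,ok=F), EMIT:P4(v=15,ok=T)] out:P3(v=0); in:-
Tick 8: [PARSE:-, VALIDATE:-, TRANSFORM:P6(v=50,ok=T), EMIT:P5(v=0,ok=F)] out:P4(v=15); in:-
Tick 9: [PARSE:-, VALIDATE:-, TRANSFORM:-, EMIT:P6(v=50,ok=T)] out:P5(v=0); in:-
Emitted by tick 9: ['P1', 'P2', 'P3', 'P4', 'P5']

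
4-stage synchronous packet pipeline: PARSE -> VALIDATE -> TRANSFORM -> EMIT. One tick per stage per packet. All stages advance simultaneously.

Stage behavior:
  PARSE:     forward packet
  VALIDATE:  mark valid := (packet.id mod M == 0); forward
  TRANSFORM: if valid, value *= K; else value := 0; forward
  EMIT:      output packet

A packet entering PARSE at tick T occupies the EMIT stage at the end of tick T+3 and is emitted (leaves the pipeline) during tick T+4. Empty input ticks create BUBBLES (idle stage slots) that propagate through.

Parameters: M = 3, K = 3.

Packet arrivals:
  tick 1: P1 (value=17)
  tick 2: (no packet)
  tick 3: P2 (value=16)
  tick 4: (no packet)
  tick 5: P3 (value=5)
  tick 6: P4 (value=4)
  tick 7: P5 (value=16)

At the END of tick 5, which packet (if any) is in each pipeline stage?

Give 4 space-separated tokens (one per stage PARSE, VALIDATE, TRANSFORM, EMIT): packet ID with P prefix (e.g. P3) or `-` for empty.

Answer: P3 - P2 -

Derivation:
Tick 1: [PARSE:P1(v=17,ok=F), VALIDATE:-, TRANSFORM:-, EMIT:-] out:-; in:P1
Tick 2: [PARSE:-, VALIDATE:P1(v=17,ok=F), TRANSFORM:-, EMIT:-] out:-; in:-
Tick 3: [PARSE:P2(v=16,ok=F), VALIDATE:-, TRANSFORM:P1(v=0,ok=F), EMIT:-] out:-; in:P2
Tick 4: [PARSE:-, VALIDATE:P2(v=16,ok=F), TRANSFORM:-, EMIT:P1(v=0,ok=F)] out:-; in:-
Tick 5: [PARSE:P3(v=5,ok=F), VALIDATE:-, TRANSFORM:P2(v=0,ok=F), EMIT:-] out:P1(v=0); in:P3
At end of tick 5: ['P3', '-', 'P2', '-']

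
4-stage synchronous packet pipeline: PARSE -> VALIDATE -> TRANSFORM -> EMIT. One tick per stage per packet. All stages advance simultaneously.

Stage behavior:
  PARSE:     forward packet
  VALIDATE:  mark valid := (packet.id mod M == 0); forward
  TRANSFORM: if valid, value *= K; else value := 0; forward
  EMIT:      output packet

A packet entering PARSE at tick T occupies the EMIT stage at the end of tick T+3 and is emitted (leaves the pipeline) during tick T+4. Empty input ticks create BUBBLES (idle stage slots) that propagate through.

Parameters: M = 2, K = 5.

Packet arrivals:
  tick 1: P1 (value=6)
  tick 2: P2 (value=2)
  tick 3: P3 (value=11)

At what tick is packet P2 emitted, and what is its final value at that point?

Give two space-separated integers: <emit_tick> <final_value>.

Answer: 6 10

Derivation:
Tick 1: [PARSE:P1(v=6,ok=F), VALIDATE:-, TRANSFORM:-, EMIT:-] out:-; in:P1
Tick 2: [PARSE:P2(v=2,ok=F), VALIDATE:P1(v=6,ok=F), TRANSFORM:-, EMIT:-] out:-; in:P2
Tick 3: [PARSE:P3(v=11,ok=F), VALIDATE:P2(v=2,ok=T), TRANSFORM:P1(v=0,ok=F), EMIT:-] out:-; in:P3
Tick 4: [PARSE:-, VALIDATE:P3(v=11,ok=F), TRANSFORM:P2(v=10,ok=T), EMIT:P1(v=0,ok=F)] out:-; in:-
Tick 5: [PARSE:-, VALIDATE:-, TRANSFORM:P3(v=0,ok=F), EMIT:P2(v=10,ok=T)] out:P1(v=0); in:-
Tick 6: [PARSE:-, VALIDATE:-, TRANSFORM:-, EMIT:P3(v=0,ok=F)] out:P2(v=10); in:-
Tick 7: [PARSE:-, VALIDATE:-, TRANSFORM:-, EMIT:-] out:P3(v=0); in:-
P2: arrives tick 2, valid=True (id=2, id%2=0), emit tick 6, final value 10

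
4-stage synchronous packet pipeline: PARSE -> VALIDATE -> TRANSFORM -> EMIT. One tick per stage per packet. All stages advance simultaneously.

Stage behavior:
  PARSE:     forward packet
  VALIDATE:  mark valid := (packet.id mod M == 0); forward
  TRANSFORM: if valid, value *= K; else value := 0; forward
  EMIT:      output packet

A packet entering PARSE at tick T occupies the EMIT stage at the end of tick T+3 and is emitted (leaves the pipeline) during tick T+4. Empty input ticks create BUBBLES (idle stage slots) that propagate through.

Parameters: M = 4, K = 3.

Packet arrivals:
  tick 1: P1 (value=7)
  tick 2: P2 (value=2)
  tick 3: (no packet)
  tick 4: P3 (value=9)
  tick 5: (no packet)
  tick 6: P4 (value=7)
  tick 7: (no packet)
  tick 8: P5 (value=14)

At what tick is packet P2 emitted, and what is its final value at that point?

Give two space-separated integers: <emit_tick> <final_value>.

Answer: 6 0

Derivation:
Tick 1: [PARSE:P1(v=7,ok=F), VALIDATE:-, TRANSFORM:-, EMIT:-] out:-; in:P1
Tick 2: [PARSE:P2(v=2,ok=F), VALIDATE:P1(v=7,ok=F), TRANSFORM:-, EMIT:-] out:-; in:P2
Tick 3: [PARSE:-, VALIDATE:P2(v=2,ok=F), TRANSFORM:P1(v=0,ok=F), EMIT:-] out:-; in:-
Tick 4: [PARSE:P3(v=9,ok=F), VALIDATE:-, TRANSFORM:P2(v=0,ok=F), EMIT:P1(v=0,ok=F)] out:-; in:P3
Tick 5: [PARSE:-, VALIDATE:P3(v=9,ok=F), TRANSFORM:-, EMIT:P2(v=0,ok=F)] out:P1(v=0); in:-
Tick 6: [PARSE:P4(v=7,ok=F), VALIDATE:-, TRANSFORM:P3(v=0,ok=F), EMIT:-] out:P2(v=0); in:P4
Tick 7: [PARSE:-, VALIDATE:P4(v=7,ok=T), TRANSFORM:-, EMIT:P3(v=0,ok=F)] out:-; in:-
Tick 8: [PARSE:P5(v=14,ok=F), VALIDATE:-, TRANSFORM:P4(v=21,ok=T), EMIT:-] out:P3(v=0); in:P5
Tick 9: [PARSE:-, VALIDATE:P5(v=14,ok=F), TRANSFORM:-, EMIT:P4(v=21,ok=T)] out:-; in:-
Tick 10: [PARSE:-, VALIDATE:-, TRANSFORM:P5(v=0,ok=F), EMIT:-] out:P4(v=21); in:-
Tick 11: [PARSE:-, VALIDATE:-, TRANSFORM:-, EMIT:P5(v=0,ok=F)] out:-; in:-
Tick 12: [PARSE:-, VALIDATE:-, TRANSFORM:-, EMIT:-] out:P5(v=0); in:-
P2: arrives tick 2, valid=False (id=2, id%4=2), emit tick 6, final value 0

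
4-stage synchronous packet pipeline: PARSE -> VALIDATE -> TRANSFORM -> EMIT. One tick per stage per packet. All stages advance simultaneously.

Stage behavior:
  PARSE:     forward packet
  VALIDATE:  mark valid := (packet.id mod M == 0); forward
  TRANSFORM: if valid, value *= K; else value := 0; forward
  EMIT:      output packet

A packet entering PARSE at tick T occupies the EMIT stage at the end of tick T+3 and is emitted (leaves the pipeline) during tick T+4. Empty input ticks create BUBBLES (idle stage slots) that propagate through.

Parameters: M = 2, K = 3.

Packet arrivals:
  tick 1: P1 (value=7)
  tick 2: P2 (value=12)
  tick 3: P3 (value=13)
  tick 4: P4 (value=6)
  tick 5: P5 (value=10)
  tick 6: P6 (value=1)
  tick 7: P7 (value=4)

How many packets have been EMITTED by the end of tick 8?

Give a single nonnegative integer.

Tick 1: [PARSE:P1(v=7,ok=F), VALIDATE:-, TRANSFORM:-, EMIT:-] out:-; in:P1
Tick 2: [PARSE:P2(v=12,ok=F), VALIDATE:P1(v=7,ok=F), TRANSFORM:-, EMIT:-] out:-; in:P2
Tick 3: [PARSE:P3(v=13,ok=F), VALIDATE:P2(v=12,ok=T), TRANSFORM:P1(v=0,ok=F), EMIT:-] out:-; in:P3
Tick 4: [PARSE:P4(v=6,ok=F), VALIDATE:P3(v=13,ok=F), TRANSFORM:P2(v=36,ok=T), EMIT:P1(v=0,ok=F)] out:-; in:P4
Tick 5: [PARSE:P5(v=10,ok=F), VALIDATE:P4(v=6,ok=T), TRANSFORM:P3(v=0,ok=F), EMIT:P2(v=36,ok=T)] out:P1(v=0); in:P5
Tick 6: [PARSE:P6(v=1,ok=F), VALIDATE:P5(v=10,ok=F), TRANSFORM:P4(v=18,ok=T), EMIT:P3(v=0,ok=F)] out:P2(v=36); in:P6
Tick 7: [PARSE:P7(v=4,ok=F), VALIDATE:P6(v=1,ok=T), TRANSFORM:P5(v=0,ok=F), EMIT:P4(v=18,ok=T)] out:P3(v=0); in:P7
Tick 8: [PARSE:-, VALIDATE:P7(v=4,ok=F), TRANSFORM:P6(v=3,ok=T), EMIT:P5(v=0,ok=F)] out:P4(v=18); in:-
Emitted by tick 8: ['P1', 'P2', 'P3', 'P4']

Answer: 4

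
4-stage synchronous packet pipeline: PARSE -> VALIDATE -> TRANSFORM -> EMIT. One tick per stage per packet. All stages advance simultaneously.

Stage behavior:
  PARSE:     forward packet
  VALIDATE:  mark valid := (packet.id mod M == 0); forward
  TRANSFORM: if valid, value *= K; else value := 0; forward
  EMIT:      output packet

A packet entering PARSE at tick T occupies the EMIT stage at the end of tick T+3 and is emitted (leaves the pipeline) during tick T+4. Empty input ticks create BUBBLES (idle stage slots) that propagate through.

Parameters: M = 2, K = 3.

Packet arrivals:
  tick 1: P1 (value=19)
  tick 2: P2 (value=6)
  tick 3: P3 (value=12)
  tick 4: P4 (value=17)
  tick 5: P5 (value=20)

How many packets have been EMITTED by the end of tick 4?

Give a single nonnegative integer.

Answer: 0

Derivation:
Tick 1: [PARSE:P1(v=19,ok=F), VALIDATE:-, TRANSFORM:-, EMIT:-] out:-; in:P1
Tick 2: [PARSE:P2(v=6,ok=F), VALIDATE:P1(v=19,ok=F), TRANSFORM:-, EMIT:-] out:-; in:P2
Tick 3: [PARSE:P3(v=12,ok=F), VALIDATE:P2(v=6,ok=T), TRANSFORM:P1(v=0,ok=F), EMIT:-] out:-; in:P3
Tick 4: [PARSE:P4(v=17,ok=F), VALIDATE:P3(v=12,ok=F), TRANSFORM:P2(v=18,ok=T), EMIT:P1(v=0,ok=F)] out:-; in:P4
Emitted by tick 4: []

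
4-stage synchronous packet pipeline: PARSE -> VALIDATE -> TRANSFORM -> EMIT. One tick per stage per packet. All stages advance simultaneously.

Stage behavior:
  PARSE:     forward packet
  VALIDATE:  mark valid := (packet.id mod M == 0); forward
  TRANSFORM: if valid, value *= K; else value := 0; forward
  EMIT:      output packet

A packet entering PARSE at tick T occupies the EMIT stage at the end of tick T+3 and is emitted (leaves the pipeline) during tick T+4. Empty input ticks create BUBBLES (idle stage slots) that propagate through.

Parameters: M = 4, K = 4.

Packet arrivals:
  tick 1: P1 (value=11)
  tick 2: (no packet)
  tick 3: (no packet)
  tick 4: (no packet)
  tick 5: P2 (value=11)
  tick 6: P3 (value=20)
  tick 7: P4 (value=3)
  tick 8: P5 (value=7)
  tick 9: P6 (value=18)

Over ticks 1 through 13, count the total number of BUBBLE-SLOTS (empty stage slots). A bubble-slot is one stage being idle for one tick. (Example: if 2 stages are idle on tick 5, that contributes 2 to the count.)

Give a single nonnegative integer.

Tick 1: [PARSE:P1(v=11,ok=F), VALIDATE:-, TRANSFORM:-, EMIT:-] out:-; bubbles=3
Tick 2: [PARSE:-, VALIDATE:P1(v=11,ok=F), TRANSFORM:-, EMIT:-] out:-; bubbles=3
Tick 3: [PARSE:-, VALIDATE:-, TRANSFORM:P1(v=0,ok=F), EMIT:-] out:-; bubbles=3
Tick 4: [PARSE:-, VALIDATE:-, TRANSFORM:-, EMIT:P1(v=0,ok=F)] out:-; bubbles=3
Tick 5: [PARSE:P2(v=11,ok=F), VALIDATE:-, TRANSFORM:-, EMIT:-] out:P1(v=0); bubbles=3
Tick 6: [PARSE:P3(v=20,ok=F), VALIDATE:P2(v=11,ok=F), TRANSFORM:-, EMIT:-] out:-; bubbles=2
Tick 7: [PARSE:P4(v=3,ok=F), VALIDATE:P3(v=20,ok=F), TRANSFORM:P2(v=0,ok=F), EMIT:-] out:-; bubbles=1
Tick 8: [PARSE:P5(v=7,ok=F), VALIDATE:P4(v=3,ok=T), TRANSFORM:P3(v=0,ok=F), EMIT:P2(v=0,ok=F)] out:-; bubbles=0
Tick 9: [PARSE:P6(v=18,ok=F), VALIDATE:P5(v=7,ok=F), TRANSFORM:P4(v=12,ok=T), EMIT:P3(v=0,ok=F)] out:P2(v=0); bubbles=0
Tick 10: [PARSE:-, VALIDATE:P6(v=18,ok=F), TRANSFORM:P5(v=0,ok=F), EMIT:P4(v=12,ok=T)] out:P3(v=0); bubbles=1
Tick 11: [PARSE:-, VALIDATE:-, TRANSFORM:P6(v=0,ok=F), EMIT:P5(v=0,ok=F)] out:P4(v=12); bubbles=2
Tick 12: [PARSE:-, VALIDATE:-, TRANSFORM:-, EMIT:P6(v=0,ok=F)] out:P5(v=0); bubbles=3
Tick 13: [PARSE:-, VALIDATE:-, TRANSFORM:-, EMIT:-] out:P6(v=0); bubbles=4
Total bubble-slots: 28

Answer: 28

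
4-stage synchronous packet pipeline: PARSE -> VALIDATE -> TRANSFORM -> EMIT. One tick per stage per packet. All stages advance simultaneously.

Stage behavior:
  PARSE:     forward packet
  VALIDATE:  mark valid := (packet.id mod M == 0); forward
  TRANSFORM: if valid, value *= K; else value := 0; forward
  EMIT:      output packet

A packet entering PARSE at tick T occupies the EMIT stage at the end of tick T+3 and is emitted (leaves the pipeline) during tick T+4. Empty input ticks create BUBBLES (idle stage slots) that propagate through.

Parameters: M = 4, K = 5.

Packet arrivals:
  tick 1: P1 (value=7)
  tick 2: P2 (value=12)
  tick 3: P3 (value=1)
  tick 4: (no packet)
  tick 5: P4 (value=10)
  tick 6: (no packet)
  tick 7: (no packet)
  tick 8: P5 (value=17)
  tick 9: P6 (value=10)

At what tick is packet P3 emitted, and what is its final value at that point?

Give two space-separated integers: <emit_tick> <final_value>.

Tick 1: [PARSE:P1(v=7,ok=F), VALIDATE:-, TRANSFORM:-, EMIT:-] out:-; in:P1
Tick 2: [PARSE:P2(v=12,ok=F), VALIDATE:P1(v=7,ok=F), TRANSFORM:-, EMIT:-] out:-; in:P2
Tick 3: [PARSE:P3(v=1,ok=F), VALIDATE:P2(v=12,ok=F), TRANSFORM:P1(v=0,ok=F), EMIT:-] out:-; in:P3
Tick 4: [PARSE:-, VALIDATE:P3(v=1,ok=F), TRANSFORM:P2(v=0,ok=F), EMIT:P1(v=0,ok=F)] out:-; in:-
Tick 5: [PARSE:P4(v=10,ok=F), VALIDATE:-, TRANSFORM:P3(v=0,ok=F), EMIT:P2(v=0,ok=F)] out:P1(v=0); in:P4
Tick 6: [PARSE:-, VALIDATE:P4(v=10,ok=T), TRANSFORM:-, EMIT:P3(v=0,ok=F)] out:P2(v=0); in:-
Tick 7: [PARSE:-, VALIDATE:-, TRANSFORM:P4(v=50,ok=T), EMIT:-] out:P3(v=0); in:-
Tick 8: [PARSE:P5(v=17,ok=F), VALIDATE:-, TRANSFORM:-, EMIT:P4(v=50,ok=T)] out:-; in:P5
Tick 9: [PARSE:P6(v=10,ok=F), VALIDATE:P5(v=17,ok=F), TRANSFORM:-, EMIT:-] out:P4(v=50); in:P6
Tick 10: [PARSE:-, VALIDATE:P6(v=10,ok=F), TRANSFORM:P5(v=0,ok=F), EMIT:-] out:-; in:-
Tick 11: [PARSE:-, VALIDATE:-, TRANSFORM:P6(v=0,ok=F), EMIT:P5(v=0,ok=F)] out:-; in:-
Tick 12: [PARSE:-, VALIDATE:-, TRANSFORM:-, EMIT:P6(v=0,ok=F)] out:P5(v=0); in:-
Tick 13: [PARSE:-, VALIDATE:-, TRANSFORM:-, EMIT:-] out:P6(v=0); in:-
P3: arrives tick 3, valid=False (id=3, id%4=3), emit tick 7, final value 0

Answer: 7 0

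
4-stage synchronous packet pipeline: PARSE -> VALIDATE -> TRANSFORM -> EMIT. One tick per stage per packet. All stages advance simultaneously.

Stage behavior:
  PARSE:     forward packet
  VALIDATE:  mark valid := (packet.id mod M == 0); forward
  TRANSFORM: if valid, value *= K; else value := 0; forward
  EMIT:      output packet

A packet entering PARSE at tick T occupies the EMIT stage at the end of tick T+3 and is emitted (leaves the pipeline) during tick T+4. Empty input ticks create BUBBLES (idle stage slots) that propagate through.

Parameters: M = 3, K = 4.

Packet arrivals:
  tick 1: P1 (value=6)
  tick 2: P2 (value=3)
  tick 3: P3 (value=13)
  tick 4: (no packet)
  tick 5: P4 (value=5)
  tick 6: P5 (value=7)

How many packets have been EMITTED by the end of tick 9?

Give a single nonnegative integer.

Tick 1: [PARSE:P1(v=6,ok=F), VALIDATE:-, TRANSFORM:-, EMIT:-] out:-; in:P1
Tick 2: [PARSE:P2(v=3,ok=F), VALIDATE:P1(v=6,ok=F), TRANSFORM:-, EMIT:-] out:-; in:P2
Tick 3: [PARSE:P3(v=13,ok=F), VALIDATE:P2(v=3,ok=F), TRANSFORM:P1(v=0,ok=F), EMIT:-] out:-; in:P3
Tick 4: [PARSE:-, VALIDATE:P3(v=13,ok=T), TRANSFORM:P2(v=0,ok=F), EMIT:P1(v=0,ok=F)] out:-; in:-
Tick 5: [PARSE:P4(v=5,ok=F), VALIDATE:-, TRANSFORM:P3(v=52,ok=T), EMIT:P2(v=0,ok=F)] out:P1(v=0); in:P4
Tick 6: [PARSE:P5(v=7,ok=F), VALIDATE:P4(v=5,ok=F), TRANSFORM:-, EMIT:P3(v=52,ok=T)] out:P2(v=0); in:P5
Tick 7: [PARSE:-, VALIDATE:P5(v=7,ok=F), TRANSFORM:P4(v=0,ok=F), EMIT:-] out:P3(v=52); in:-
Tick 8: [PARSE:-, VALIDATE:-, TRANSFORM:P5(v=0,ok=F), EMIT:P4(v=0,ok=F)] out:-; in:-
Tick 9: [PARSE:-, VALIDATE:-, TRANSFORM:-, EMIT:P5(v=0,ok=F)] out:P4(v=0); in:-
Emitted by tick 9: ['P1', 'P2', 'P3', 'P4']

Answer: 4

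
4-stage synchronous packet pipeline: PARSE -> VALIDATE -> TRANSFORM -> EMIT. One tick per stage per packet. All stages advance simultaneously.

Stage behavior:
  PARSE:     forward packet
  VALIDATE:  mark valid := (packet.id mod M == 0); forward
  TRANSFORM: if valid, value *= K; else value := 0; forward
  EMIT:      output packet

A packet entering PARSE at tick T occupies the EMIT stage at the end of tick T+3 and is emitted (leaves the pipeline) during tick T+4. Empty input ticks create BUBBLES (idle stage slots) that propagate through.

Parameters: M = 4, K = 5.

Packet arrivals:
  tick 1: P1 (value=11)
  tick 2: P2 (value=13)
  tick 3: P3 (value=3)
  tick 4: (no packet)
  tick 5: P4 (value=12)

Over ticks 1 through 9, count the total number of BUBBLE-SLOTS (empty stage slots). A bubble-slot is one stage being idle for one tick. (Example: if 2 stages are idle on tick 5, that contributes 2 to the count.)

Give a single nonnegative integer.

Tick 1: [PARSE:P1(v=11,ok=F), VALIDATE:-, TRANSFORM:-, EMIT:-] out:-; bubbles=3
Tick 2: [PARSE:P2(v=13,ok=F), VALIDATE:P1(v=11,ok=F), TRANSFORM:-, EMIT:-] out:-; bubbles=2
Tick 3: [PARSE:P3(v=3,ok=F), VALIDATE:P2(v=13,ok=F), TRANSFORM:P1(v=0,ok=F), EMIT:-] out:-; bubbles=1
Tick 4: [PARSE:-, VALIDATE:P3(v=3,ok=F), TRANSFORM:P2(v=0,ok=F), EMIT:P1(v=0,ok=F)] out:-; bubbles=1
Tick 5: [PARSE:P4(v=12,ok=F), VALIDATE:-, TRANSFORM:P3(v=0,ok=F), EMIT:P2(v=0,ok=F)] out:P1(v=0); bubbles=1
Tick 6: [PARSE:-, VALIDATE:P4(v=12,ok=T), TRANSFORM:-, EMIT:P3(v=0,ok=F)] out:P2(v=0); bubbles=2
Tick 7: [PARSE:-, VALIDATE:-, TRANSFORM:P4(v=60,ok=T), EMIT:-] out:P3(v=0); bubbles=3
Tick 8: [PARSE:-, VALIDATE:-, TRANSFORM:-, EMIT:P4(v=60,ok=T)] out:-; bubbles=3
Tick 9: [PARSE:-, VALIDATE:-, TRANSFORM:-, EMIT:-] out:P4(v=60); bubbles=4
Total bubble-slots: 20

Answer: 20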